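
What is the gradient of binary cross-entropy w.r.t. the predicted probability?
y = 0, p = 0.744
∂L/∂p = 3.906

∂L/∂p = -y/p + (1-y)/(1-p) = 0 + 1/0.256 = 3.906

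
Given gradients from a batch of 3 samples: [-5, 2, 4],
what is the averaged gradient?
Average gradient = 0.3333

Average = (1/3)(-5 + 2 + 4) = 1/3 = 0.3333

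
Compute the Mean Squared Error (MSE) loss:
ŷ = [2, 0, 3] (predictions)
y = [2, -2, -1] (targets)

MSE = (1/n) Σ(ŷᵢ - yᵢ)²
MSE = 6.667

MSE = (1/3)((2-2)² + (0--2)² + (3--1)²) = (1/3)(0 + 4 + 16) = 6.667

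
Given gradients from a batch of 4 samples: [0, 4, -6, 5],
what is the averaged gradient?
Average gradient = 0.75

Average = (1/4)(0 + 4 + -6 + 5) = 3/4 = 0.75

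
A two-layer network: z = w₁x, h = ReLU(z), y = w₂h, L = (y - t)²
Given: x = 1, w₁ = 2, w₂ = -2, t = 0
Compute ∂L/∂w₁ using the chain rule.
∂L/∂w₁ = 16

Forward pass:
z = w₁x = 2×1 = 2
h = ReLU(2) = 2
y = w₂h = -2×2 = -4

Backward pass:
∂L/∂y = 2(y - t) = 2(-4 - 0) = -8
∂y/∂h = w₂ = -2
∂h/∂z = 1 (ReLU derivative)
∂z/∂w₁ = x = 1

∂L/∂w₁ = -8 × -2 × 1 × 1 = 16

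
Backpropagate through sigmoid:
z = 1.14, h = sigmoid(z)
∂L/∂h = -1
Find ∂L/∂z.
∂L/∂z = -0.1836

σ(1.14) = 0.7577
σ'(1.14) = σ(1.14)(1 - σ(1.14)) = 0.7577 × 0.2423 = 0.1836
∂L/∂z = ∂L/∂h · σ'(z) = -1 × 0.1836 = -0.1836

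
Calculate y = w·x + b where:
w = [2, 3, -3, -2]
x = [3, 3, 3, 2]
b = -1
y = 1

y = (2)(3) + (3)(3) + (-3)(3) + (-2)(2) + -1 = 1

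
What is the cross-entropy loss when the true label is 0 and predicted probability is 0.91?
L = 2.408

L = -0·log(0.91) - 1·log(0.09) = -log(0.09) = 2.408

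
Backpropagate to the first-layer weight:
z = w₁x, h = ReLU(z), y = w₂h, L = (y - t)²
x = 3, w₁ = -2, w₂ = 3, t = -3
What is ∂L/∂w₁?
∂L/∂w₁ = 0

Forward pass:
z = w₁x = -2×3 = -6
h = ReLU(-6) = 0
y = w₂h = 3×0 = 0

Backward pass:
∂L/∂y = 2(y - t) = 2(0 - -3) = 6
∂y/∂h = w₂ = 3
∂h/∂z = 0 (ReLU derivative)
∂z/∂w₁ = x = 3

∂L/∂w₁ = 6 × 3 × 0 × 3 = 0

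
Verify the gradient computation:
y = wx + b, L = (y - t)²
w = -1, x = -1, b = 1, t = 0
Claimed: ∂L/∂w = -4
Correct

y = (-1)(-1) + 1 = 2
∂L/∂y = 2(y - t) = 2(2 - 0) = 4
∂y/∂w = x = -1
∂L/∂w = 4 × -1 = -4

Claimed value: -4
Correct: The correct gradient is -4.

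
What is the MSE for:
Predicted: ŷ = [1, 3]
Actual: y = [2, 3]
MSE = 0.5

MSE = (1/2)((1-2)² + (3-3)²) = (1/2)(1 + 0) = 0.5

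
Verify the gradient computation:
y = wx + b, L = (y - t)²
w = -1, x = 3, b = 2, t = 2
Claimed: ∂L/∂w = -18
Correct

y = (-1)(3) + 2 = -1
∂L/∂y = 2(y - t) = 2(-1 - 2) = -6
∂y/∂w = x = 3
∂L/∂w = -6 × 3 = -18

Claimed value: -18
Correct: The correct gradient is -18.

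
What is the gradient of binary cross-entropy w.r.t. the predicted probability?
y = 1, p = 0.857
∂L/∂p = -1.167

∂L/∂p = -y/p + (1-y)/(1-p) = -1/0.857 + 0 = -1.167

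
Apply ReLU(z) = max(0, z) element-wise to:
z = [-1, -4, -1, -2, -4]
h = [0, 0, 0, 0, 0]

ReLU applied element-wise: max(0,-1)=0, max(0,-4)=0, max(0,-1)=0, max(0,-2)=0, max(0,-4)=0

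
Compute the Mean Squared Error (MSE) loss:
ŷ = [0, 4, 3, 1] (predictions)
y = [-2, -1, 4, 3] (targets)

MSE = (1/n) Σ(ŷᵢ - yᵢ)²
MSE = 8.5

MSE = (1/4)((0--2)² + (4--1)² + (3-4)² + (1-3)²) = (1/4)(4 + 25 + 1 + 4) = 8.5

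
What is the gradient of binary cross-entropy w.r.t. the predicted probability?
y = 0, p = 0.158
∂L/∂p = 1.188

∂L/∂p = -y/p + (1-y)/(1-p) = 0 + 1/0.842 = 1.188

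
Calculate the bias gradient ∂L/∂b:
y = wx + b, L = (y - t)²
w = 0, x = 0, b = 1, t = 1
∂L/∂b = 0

y = wx + b = (0)(0) + 1 = 1
∂L/∂y = 2(y - t) = 2(1 - 1) = 0
∂y/∂b = 1
∂L/∂b = ∂L/∂y · ∂y/∂b = 0 × 1 = 0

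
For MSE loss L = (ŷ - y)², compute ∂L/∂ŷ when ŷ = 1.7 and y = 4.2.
∂L/∂ŷ = -5.0

∂L/∂ŷ = 2(ŷ - y) = 2(1.7 - 4.2) = 2(-2.5) = -5.0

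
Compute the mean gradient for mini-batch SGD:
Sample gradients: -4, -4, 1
Average gradient = -2.333

Average = (1/3)(-4 + -4 + 1) = -7/3 = -2.333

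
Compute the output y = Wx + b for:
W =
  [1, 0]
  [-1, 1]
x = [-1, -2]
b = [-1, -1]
y = [-2, -2]

Wx = [1×-1 + 0×-2, -1×-1 + 1×-2]
   = [-1, -1]
y = Wx + b = [-1 + -1, -1 + -1] = [-2, -2]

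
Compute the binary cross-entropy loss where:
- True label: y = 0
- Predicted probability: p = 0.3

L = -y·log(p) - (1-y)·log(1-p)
L = 0.3567

L = -0·log(0.3) - 1·log(0.7) = -log(0.7) = 0.3567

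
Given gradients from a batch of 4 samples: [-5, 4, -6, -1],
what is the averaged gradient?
Average gradient = -2

Average = (1/4)(-5 + 4 + -6 + -1) = -8/4 = -2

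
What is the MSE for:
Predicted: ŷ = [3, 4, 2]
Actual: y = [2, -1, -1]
MSE = 11.67

MSE = (1/3)((3-2)² + (4--1)² + (2--1)²) = (1/3)(1 + 25 + 9) = 11.67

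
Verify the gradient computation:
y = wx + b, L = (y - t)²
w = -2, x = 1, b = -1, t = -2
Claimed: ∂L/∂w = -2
Correct

y = (-2)(1) + -1 = -3
∂L/∂y = 2(y - t) = 2(-3 - -2) = -2
∂y/∂w = x = 1
∂L/∂w = -2 × 1 = -2

Claimed value: -2
Correct: The correct gradient is -2.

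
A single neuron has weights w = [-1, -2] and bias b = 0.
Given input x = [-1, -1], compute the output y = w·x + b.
y = 3

y = (-1)(-1) + (-2)(-1) + 0 = 3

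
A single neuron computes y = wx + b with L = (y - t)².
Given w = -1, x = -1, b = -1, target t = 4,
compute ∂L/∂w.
∂L/∂w = 8

y = wx + b = (-1)(-1) + -1 = 0
∂L/∂y = 2(y - t) = 2(0 - 4) = -8
∂y/∂w = x = -1
∂L/∂w = ∂L/∂y · ∂y/∂w = -8 × -1 = 8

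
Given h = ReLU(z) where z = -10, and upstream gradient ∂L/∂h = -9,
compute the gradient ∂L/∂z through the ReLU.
∂L/∂z = 0

h = ReLU(-10) = 0
Since z < 0: ∂h/∂z = 0
∂L/∂z = ∂L/∂h · ∂h/∂z = -9 × 0 = 0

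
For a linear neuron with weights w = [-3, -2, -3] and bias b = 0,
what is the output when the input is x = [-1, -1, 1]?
y = 2

y = (-3)(-1) + (-2)(-1) + (-3)(1) + 0 = 2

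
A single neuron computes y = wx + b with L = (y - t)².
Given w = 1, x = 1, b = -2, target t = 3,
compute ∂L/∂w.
∂L/∂w = -8

y = wx + b = (1)(1) + -2 = -1
∂L/∂y = 2(y - t) = 2(-1 - 3) = -8
∂y/∂w = x = 1
∂L/∂w = ∂L/∂y · ∂y/∂w = -8 × 1 = -8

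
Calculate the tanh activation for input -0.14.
-0.1391

tanh(-0.14) = (e^(-0.14) - e^(0.14))/(e^(-0.14) + e^(0.14)) = -0.1391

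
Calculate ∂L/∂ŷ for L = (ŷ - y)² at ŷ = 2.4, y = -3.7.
∂L/∂ŷ = 12.2

∂L/∂ŷ = 2(ŷ - y) = 2(2.4 - -3.7) = 2(6.1) = 12.2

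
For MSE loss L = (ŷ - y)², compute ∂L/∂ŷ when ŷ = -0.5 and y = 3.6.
∂L/∂ŷ = -8.2

∂L/∂ŷ = 2(ŷ - y) = 2(-0.5 - 3.6) = 2(-4.1) = -8.2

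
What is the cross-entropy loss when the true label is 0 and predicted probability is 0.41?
L = 0.5276

L = -0·log(0.41) - 1·log(0.59) = -log(0.59) = 0.5276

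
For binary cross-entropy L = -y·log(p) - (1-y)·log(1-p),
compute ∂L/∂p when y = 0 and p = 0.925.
∂L/∂p = 13.33

∂L/∂p = -y/p + (1-y)/(1-p) = 0 + 1/0.075 = 13.33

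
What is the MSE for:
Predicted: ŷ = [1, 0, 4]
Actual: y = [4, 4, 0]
MSE = 13.67

MSE = (1/3)((1-4)² + (0-4)² + (4-0)²) = (1/3)(9 + 16 + 16) = 13.67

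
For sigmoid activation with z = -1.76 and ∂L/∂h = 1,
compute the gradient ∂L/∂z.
∂L/∂z = 0.1252

σ(-1.76) = 0.1468
σ'(-1.76) = σ(-1.76)(1 - σ(-1.76)) = 0.1468 × 0.8532 = 0.1252
∂L/∂z = ∂L/∂h · σ'(z) = 1 × 0.1252 = 0.1252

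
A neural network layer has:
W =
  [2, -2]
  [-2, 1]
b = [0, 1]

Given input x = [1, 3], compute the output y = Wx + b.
y = [-4, 2]

Wx = [2×1 + -2×3, -2×1 + 1×3]
   = [-4, 1]
y = Wx + b = [-4 + 0, 1 + 1] = [-4, 2]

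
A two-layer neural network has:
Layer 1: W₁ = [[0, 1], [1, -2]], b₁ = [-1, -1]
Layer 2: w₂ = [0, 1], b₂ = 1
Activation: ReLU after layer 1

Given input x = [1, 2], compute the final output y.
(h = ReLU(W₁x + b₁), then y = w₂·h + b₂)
y = 1

Layer 1 pre-activation: z₁ = [1, -4]
After ReLU: h = [1, 0]
Layer 2 output: y = 0×1 + 1×0 + 1 = 1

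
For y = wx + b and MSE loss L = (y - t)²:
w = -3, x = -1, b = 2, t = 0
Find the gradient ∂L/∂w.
∂L/∂w = -10

y = wx + b = (-3)(-1) + 2 = 5
∂L/∂y = 2(y - t) = 2(5 - 0) = 10
∂y/∂w = x = -1
∂L/∂w = ∂L/∂y · ∂y/∂w = 10 × -1 = -10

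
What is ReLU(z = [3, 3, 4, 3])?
h = [3, 3, 4, 3]

ReLU applied element-wise: max(0,3)=3, max(0,3)=3, max(0,4)=4, max(0,3)=3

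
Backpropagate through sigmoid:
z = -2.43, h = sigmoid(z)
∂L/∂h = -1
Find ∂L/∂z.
∂L/∂z = -0.07437

σ(-2.43) = 0.08091
σ'(-2.43) = σ(-2.43)(1 - σ(-2.43)) = 0.08091 × 0.9191 = 0.07437
∂L/∂z = ∂L/∂h · σ'(z) = -1 × 0.07437 = -0.07437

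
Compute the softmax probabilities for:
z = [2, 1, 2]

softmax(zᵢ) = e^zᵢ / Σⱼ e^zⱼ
p = [0.4223, 0.1554, 0.4223]

exp(z) = [7.389, 2.718, 7.389]
Sum = 17.5
p = [0.4223, 0.1554, 0.4223]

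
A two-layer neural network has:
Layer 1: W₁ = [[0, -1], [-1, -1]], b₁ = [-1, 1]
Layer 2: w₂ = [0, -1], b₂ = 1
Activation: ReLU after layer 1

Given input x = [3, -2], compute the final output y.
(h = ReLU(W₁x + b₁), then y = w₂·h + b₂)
y = 1

Layer 1 pre-activation: z₁ = [1, 0]
After ReLU: h = [1, 0]
Layer 2 output: y = 0×1 + -1×0 + 1 = 1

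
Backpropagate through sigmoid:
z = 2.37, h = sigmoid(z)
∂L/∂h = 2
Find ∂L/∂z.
∂L/∂z = 0.1564

σ(2.37) = 0.9145
σ'(2.37) = σ(2.37)(1 - σ(2.37)) = 0.9145 × 0.08549 = 0.07818
∂L/∂z = ∂L/∂h · σ'(z) = 2 × 0.07818 = 0.1564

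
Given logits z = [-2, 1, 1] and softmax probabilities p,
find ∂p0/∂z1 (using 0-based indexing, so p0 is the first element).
∂p0/∂z1 = -0.01185

p = softmax(z) = [0.02429, 0.4879, 0.4879]
p0 = 0.02429, p1 = 0.4879

∂p0/∂z1 = -p0 × p1 = -0.02429 × 0.4879 = -0.01185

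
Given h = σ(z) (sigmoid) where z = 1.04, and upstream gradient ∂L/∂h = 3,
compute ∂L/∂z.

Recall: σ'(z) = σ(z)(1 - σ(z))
∂L/∂z = 0.5789

σ(1.04) = 0.7389
σ'(1.04) = σ(1.04)(1 - σ(1.04)) = 0.7389 × 0.2611 = 0.193
∂L/∂z = ∂L/∂h · σ'(z) = 3 × 0.193 = 0.5789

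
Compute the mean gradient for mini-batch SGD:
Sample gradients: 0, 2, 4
Average gradient = 2

Average = (1/3)(0 + 2 + 4) = 6/3 = 2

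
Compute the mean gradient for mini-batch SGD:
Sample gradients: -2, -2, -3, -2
Average gradient = -2.25

Average = (1/4)(-2 + -2 + -3 + -2) = -9/4 = -2.25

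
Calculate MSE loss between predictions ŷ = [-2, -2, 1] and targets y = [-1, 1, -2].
MSE = 6.333

MSE = (1/3)((-2--1)² + (-2-1)² + (1--2)²) = (1/3)(1 + 9 + 9) = 6.333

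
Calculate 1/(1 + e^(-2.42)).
0.9183

sigmoid(2.42) = 1/(1 + e^(-2.42)) = 1/(1 + 0.08892) = 0.9183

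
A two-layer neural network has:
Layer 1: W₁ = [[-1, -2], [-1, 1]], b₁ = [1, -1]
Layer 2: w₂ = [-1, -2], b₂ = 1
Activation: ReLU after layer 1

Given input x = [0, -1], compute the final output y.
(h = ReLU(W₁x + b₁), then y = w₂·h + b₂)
y = -2

Layer 1 pre-activation: z₁ = [3, -2]
After ReLU: h = [3, 0]
Layer 2 output: y = -1×3 + -2×0 + 1 = -2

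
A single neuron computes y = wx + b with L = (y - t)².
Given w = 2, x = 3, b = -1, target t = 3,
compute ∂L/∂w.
∂L/∂w = 12

y = wx + b = (2)(3) + -1 = 5
∂L/∂y = 2(y - t) = 2(5 - 3) = 4
∂y/∂w = x = 3
∂L/∂w = ∂L/∂y · ∂y/∂w = 4 × 3 = 12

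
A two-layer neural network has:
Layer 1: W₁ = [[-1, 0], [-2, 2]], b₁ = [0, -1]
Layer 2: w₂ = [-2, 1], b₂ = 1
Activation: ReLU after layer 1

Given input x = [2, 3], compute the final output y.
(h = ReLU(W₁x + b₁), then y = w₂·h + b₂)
y = 2

Layer 1 pre-activation: z₁ = [-2, 1]
After ReLU: h = [0, 1]
Layer 2 output: y = -2×0 + 1×1 + 1 = 2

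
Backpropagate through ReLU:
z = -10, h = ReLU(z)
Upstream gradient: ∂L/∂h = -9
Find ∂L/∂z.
∂L/∂z = 0

h = ReLU(-10) = 0
Since z < 0: ∂h/∂z = 0
∂L/∂z = ∂L/∂h · ∂h/∂z = -9 × 0 = 0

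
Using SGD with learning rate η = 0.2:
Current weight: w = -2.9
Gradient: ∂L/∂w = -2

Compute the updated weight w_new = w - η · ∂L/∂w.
w_new = -2.5

w_new = w - η·∂L/∂w = -2.9 - 0.2×(-2) = -2.9 - (-0.4) = -2.5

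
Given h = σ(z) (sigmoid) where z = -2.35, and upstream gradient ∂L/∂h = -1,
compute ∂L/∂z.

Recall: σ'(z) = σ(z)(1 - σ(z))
∂L/∂z = -0.07949

σ(-2.35) = 0.08707
σ'(-2.35) = σ(-2.35)(1 - σ(-2.35)) = 0.08707 × 0.9129 = 0.07949
∂L/∂z = ∂L/∂h · σ'(z) = -1 × 0.07949 = -0.07949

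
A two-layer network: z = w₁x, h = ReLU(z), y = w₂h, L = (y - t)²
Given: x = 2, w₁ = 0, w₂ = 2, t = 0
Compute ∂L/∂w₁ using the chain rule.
∂L/∂w₁ = 0

Forward pass:
z = w₁x = 0×2 = 0
h = ReLU(0) = 0
y = w₂h = 2×0 = 0

Backward pass:
∂L/∂y = 2(y - t) = 2(0 - 0) = 0
∂y/∂h = w₂ = 2
∂h/∂z = 0 (ReLU derivative)
∂z/∂w₁ = x = 2

∂L/∂w₁ = 0 × 2 × 0 × 2 = 0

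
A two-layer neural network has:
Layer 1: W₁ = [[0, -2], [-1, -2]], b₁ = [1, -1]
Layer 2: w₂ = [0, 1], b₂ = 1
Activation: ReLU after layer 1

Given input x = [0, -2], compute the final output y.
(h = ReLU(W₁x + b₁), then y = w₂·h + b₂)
y = 4

Layer 1 pre-activation: z₁ = [5, 3]
After ReLU: h = [5, 3]
Layer 2 output: y = 0×5 + 1×3 + 1 = 4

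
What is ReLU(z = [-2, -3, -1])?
h = [0, 0, 0]

ReLU applied element-wise: max(0,-2)=0, max(0,-3)=0, max(0,-1)=0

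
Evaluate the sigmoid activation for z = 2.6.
0.9309

sigmoid(2.6) = 1/(1 + e^(-2.6)) = 1/(1 + 0.07427) = 0.9309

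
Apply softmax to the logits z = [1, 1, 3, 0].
p = [0.1025, 0.1025, 0.7573, 0.0377]

exp(z) = [2.718, 2.718, 20.09, 1]
Sum = 26.52
p = [0.1025, 0.1025, 0.7573, 0.0377]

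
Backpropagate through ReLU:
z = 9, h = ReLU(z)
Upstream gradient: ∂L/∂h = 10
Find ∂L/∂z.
∂L/∂z = 10

h = ReLU(9) = 9
Since z > 0: ∂h/∂z = 1
∂L/∂z = ∂L/∂h · ∂h/∂z = 10 × 1 = 10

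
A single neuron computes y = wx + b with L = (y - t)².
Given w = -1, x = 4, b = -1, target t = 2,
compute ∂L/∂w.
∂L/∂w = -56

y = wx + b = (-1)(4) + -1 = -5
∂L/∂y = 2(y - t) = 2(-5 - 2) = -14
∂y/∂w = x = 4
∂L/∂w = ∂L/∂y · ∂y/∂w = -14 × 4 = -56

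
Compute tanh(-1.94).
-0.9595

tanh(-1.94) = (e^(-1.94) - e^(1.94))/(e^(-1.94) + e^(1.94)) = -0.9595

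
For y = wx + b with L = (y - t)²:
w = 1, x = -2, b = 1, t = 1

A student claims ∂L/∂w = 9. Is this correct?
Incorrect

y = (1)(-2) + 1 = -1
∂L/∂y = 2(y - t) = 2(-1 - 1) = -4
∂y/∂w = x = -2
∂L/∂w = -4 × -2 = 8

Claimed value: 9
Incorrect: The correct gradient is 8.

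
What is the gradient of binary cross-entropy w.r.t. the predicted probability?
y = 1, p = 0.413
∂L/∂p = -2.421

∂L/∂p = -y/p + (1-y)/(1-p) = -1/0.413 + 0 = -2.421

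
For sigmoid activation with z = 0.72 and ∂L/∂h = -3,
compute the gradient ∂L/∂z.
∂L/∂z = -0.6606

σ(0.72) = 0.6726
σ'(0.72) = σ(0.72)(1 - σ(0.72)) = 0.6726 × 0.3274 = 0.2202
∂L/∂z = ∂L/∂h · σ'(z) = -3 × 0.2202 = -0.6606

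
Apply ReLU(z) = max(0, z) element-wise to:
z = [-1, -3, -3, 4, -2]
h = [0, 0, 0, 4, 0]

ReLU applied element-wise: max(0,-1)=0, max(0,-3)=0, max(0,-3)=0, max(0,4)=4, max(0,-2)=0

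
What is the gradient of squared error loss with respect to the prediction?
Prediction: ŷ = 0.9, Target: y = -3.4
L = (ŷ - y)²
∂L/∂ŷ = 8.6

∂L/∂ŷ = 2(ŷ - y) = 2(0.9 - -3.4) = 2(4.3) = 8.6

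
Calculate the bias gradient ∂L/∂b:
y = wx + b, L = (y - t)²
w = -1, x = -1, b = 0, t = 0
∂L/∂b = 2

y = wx + b = (-1)(-1) + 0 = 1
∂L/∂y = 2(y - t) = 2(1 - 0) = 2
∂y/∂b = 1
∂L/∂b = ∂L/∂y · ∂y/∂b = 2 × 1 = 2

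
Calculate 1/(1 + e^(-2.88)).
0.9468

sigmoid(2.88) = 1/(1 + e^(-2.88)) = 1/(1 + 0.05613) = 0.9468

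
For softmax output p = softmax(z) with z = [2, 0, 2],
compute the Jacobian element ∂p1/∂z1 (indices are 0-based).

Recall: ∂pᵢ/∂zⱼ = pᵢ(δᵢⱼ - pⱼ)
∂p1/∂z1 = 0.05936

p = softmax(z) = [0.4683, 0.06338, 0.4683]
p1 = 0.06338

∂p1/∂z1 = p1(1 - p1) = 0.06338 × (1 - 0.06338) = 0.05936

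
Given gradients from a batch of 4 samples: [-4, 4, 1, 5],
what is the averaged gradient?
Average gradient = 1.5

Average = (1/4)(-4 + 4 + 1 + 5) = 6/4 = 1.5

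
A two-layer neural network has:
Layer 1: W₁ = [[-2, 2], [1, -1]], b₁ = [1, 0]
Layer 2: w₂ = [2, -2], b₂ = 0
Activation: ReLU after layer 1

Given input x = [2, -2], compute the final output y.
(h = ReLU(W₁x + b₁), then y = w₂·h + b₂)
y = -8

Layer 1 pre-activation: z₁ = [-7, 4]
After ReLU: h = [0, 4]
Layer 2 output: y = 2×0 + -2×4 + 0 = -8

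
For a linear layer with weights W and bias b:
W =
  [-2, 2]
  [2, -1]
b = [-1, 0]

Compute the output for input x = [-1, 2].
y = [5, -4]

Wx = [-2×-1 + 2×2, 2×-1 + -1×2]
   = [6, -4]
y = Wx + b = [6 + -1, -4 + 0] = [5, -4]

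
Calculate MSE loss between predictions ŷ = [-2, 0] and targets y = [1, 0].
MSE = 4.5

MSE = (1/2)((-2-1)² + (0-0)²) = (1/2)(9 + 0) = 4.5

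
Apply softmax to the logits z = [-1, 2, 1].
p = [0.0351, 0.7054, 0.2595]

exp(z) = [0.3679, 7.389, 2.718]
Sum = 10.48
p = [0.0351, 0.7054, 0.2595]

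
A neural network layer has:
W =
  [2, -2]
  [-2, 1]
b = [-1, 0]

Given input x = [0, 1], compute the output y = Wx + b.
y = [-3, 1]

Wx = [2×0 + -2×1, -2×0 + 1×1]
   = [-2, 1]
y = Wx + b = [-2 + -1, 1 + 0] = [-3, 1]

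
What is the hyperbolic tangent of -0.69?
-0.598

tanh(-0.69) = (e^(-0.69) - e^(0.69))/(e^(-0.69) + e^(0.69)) = -0.598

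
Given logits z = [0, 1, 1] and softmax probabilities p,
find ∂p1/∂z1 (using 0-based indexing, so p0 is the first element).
∂p1/∂z1 = 0.244

p = softmax(z) = [0.1554, 0.4223, 0.4223]
p1 = 0.4223

∂p1/∂z1 = p1(1 - p1) = 0.4223 × (1 - 0.4223) = 0.244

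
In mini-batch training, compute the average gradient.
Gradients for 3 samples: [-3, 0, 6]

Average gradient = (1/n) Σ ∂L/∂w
Average gradient = 1

Average = (1/3)(-3 + 0 + 6) = 3/3 = 1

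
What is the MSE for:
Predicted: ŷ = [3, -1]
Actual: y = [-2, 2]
MSE = 17

MSE = (1/2)((3--2)² + (-1-2)²) = (1/2)(25 + 9) = 17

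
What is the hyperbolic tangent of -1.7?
-0.9354

tanh(-1.7) = (e^(-1.7) - e^(1.7))/(e^(-1.7) + e^(1.7)) = -0.9354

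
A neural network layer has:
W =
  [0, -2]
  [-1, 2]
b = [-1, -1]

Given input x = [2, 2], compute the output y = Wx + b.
y = [-5, 1]

Wx = [0×2 + -2×2, -1×2 + 2×2]
   = [-4, 2]
y = Wx + b = [-4 + -1, 2 + -1] = [-5, 1]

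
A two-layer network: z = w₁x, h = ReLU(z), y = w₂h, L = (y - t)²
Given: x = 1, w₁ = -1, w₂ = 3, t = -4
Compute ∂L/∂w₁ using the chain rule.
∂L/∂w₁ = 0

Forward pass:
z = w₁x = -1×1 = -1
h = ReLU(-1) = 0
y = w₂h = 3×0 = 0

Backward pass:
∂L/∂y = 2(y - t) = 2(0 - -4) = 8
∂y/∂h = w₂ = 3
∂h/∂z = 0 (ReLU derivative)
∂z/∂w₁ = x = 1

∂L/∂w₁ = 8 × 3 × 0 × 1 = 0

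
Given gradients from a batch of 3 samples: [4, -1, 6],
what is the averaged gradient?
Average gradient = 3

Average = (1/3)(4 + -1 + 6) = 9/3 = 3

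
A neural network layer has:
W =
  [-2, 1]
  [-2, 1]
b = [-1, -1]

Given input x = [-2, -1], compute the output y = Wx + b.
y = [2, 2]

Wx = [-2×-2 + 1×-1, -2×-2 + 1×-1]
   = [3, 3]
y = Wx + b = [3 + -1, 3 + -1] = [2, 2]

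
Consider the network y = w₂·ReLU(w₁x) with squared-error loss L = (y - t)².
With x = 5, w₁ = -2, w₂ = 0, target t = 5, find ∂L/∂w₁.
∂L/∂w₁ = 0

Forward pass:
z = w₁x = -2×5 = -10
h = ReLU(-10) = 0
y = w₂h = 0×0 = 0

Backward pass:
∂L/∂y = 2(y - t) = 2(0 - 5) = -10
∂y/∂h = w₂ = 0
∂h/∂z = 0 (ReLU derivative)
∂z/∂w₁ = x = 5

∂L/∂w₁ = -10 × 0 × 0 × 5 = 0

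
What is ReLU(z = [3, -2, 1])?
h = [3, 0, 1]

ReLU applied element-wise: max(0,3)=3, max(0,-2)=0, max(0,1)=1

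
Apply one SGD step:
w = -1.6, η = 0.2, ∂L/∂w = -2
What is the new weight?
w_new = -1.2

w_new = w - η·∂L/∂w = -1.6 - 0.2×(-2) = -1.6 - (-0.4) = -1.2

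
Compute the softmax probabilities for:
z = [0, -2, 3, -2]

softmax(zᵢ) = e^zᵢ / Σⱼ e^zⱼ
p = [0.0468, 0.0063, 0.9405, 0.0063]

exp(z) = [1, 0.1353, 20.09, 0.1353]
Sum = 21.36
p = [0.0468, 0.0063, 0.9405, 0.0063]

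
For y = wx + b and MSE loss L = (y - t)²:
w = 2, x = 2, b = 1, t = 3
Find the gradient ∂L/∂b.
∂L/∂b = 4

y = wx + b = (2)(2) + 1 = 5
∂L/∂y = 2(y - t) = 2(5 - 3) = 4
∂y/∂b = 1
∂L/∂b = ∂L/∂y · ∂y/∂b = 4 × 1 = 4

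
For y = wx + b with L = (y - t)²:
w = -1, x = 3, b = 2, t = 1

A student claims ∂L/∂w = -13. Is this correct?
Incorrect

y = (-1)(3) + 2 = -1
∂L/∂y = 2(y - t) = 2(-1 - 1) = -4
∂y/∂w = x = 3
∂L/∂w = -4 × 3 = -12

Claimed value: -13
Incorrect: The correct gradient is -12.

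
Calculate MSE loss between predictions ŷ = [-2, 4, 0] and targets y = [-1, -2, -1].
MSE = 12.67

MSE = (1/3)((-2--1)² + (4--2)² + (0--1)²) = (1/3)(1 + 36 + 1) = 12.67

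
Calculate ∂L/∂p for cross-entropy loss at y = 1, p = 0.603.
∂L/∂p = -1.658

∂L/∂p = -y/p + (1-y)/(1-p) = -1/0.603 + 0 = -1.658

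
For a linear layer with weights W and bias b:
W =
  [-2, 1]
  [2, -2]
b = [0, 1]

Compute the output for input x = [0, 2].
y = [2, -3]

Wx = [-2×0 + 1×2, 2×0 + -2×2]
   = [2, -4]
y = Wx + b = [2 + 0, -4 + 1] = [2, -3]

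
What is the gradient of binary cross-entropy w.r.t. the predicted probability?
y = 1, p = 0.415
∂L/∂p = -2.41

∂L/∂p = -y/p + (1-y)/(1-p) = -1/0.415 + 0 = -2.41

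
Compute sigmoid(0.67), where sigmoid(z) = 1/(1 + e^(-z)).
0.6615

sigmoid(0.67) = 1/(1 + e^(-0.67)) = 1/(1 + 0.5117) = 0.6615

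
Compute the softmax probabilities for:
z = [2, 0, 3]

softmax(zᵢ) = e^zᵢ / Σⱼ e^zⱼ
p = [0.2595, 0.0351, 0.7054]

exp(z) = [7.389, 1, 20.09]
Sum = 28.47
p = [0.2595, 0.0351, 0.7054]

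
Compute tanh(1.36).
0.8764

tanh(1.36) = (e^(1.36) - e^(-1.36))/(e^(1.36) + e^(-1.36)) = 0.8764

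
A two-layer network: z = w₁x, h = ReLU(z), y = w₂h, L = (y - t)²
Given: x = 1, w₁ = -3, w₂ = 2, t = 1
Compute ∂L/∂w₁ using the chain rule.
∂L/∂w₁ = 0

Forward pass:
z = w₁x = -3×1 = -3
h = ReLU(-3) = 0
y = w₂h = 2×0 = 0

Backward pass:
∂L/∂y = 2(y - t) = 2(0 - 1) = -2
∂y/∂h = w₂ = 2
∂h/∂z = 0 (ReLU derivative)
∂z/∂w₁ = x = 1

∂L/∂w₁ = -2 × 2 × 0 × 1 = 0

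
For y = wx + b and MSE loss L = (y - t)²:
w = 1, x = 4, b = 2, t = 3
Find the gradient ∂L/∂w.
∂L/∂w = 24

y = wx + b = (1)(4) + 2 = 6
∂L/∂y = 2(y - t) = 2(6 - 3) = 6
∂y/∂w = x = 4
∂L/∂w = ∂L/∂y · ∂y/∂w = 6 × 4 = 24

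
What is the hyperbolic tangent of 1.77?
0.9436

tanh(1.77) = (e^(1.77) - e^(-1.77))/(e^(1.77) + e^(-1.77)) = 0.9436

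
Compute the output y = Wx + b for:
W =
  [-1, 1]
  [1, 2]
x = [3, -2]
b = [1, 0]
y = [-4, -1]

Wx = [-1×3 + 1×-2, 1×3 + 2×-2]
   = [-5, -1]
y = Wx + b = [-5 + 1, -1 + 0] = [-4, -1]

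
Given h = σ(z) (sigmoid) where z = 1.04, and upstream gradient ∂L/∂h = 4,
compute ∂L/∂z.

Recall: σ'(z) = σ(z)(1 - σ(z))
∂L/∂z = 0.7718

σ(1.04) = 0.7389
σ'(1.04) = σ(1.04)(1 - σ(1.04)) = 0.7389 × 0.2611 = 0.193
∂L/∂z = ∂L/∂h · σ'(z) = 4 × 0.193 = 0.7718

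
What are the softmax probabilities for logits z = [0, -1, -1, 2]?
p = [0.1096, 0.0403, 0.0403, 0.8098]

exp(z) = [1, 0.3679, 0.3679, 7.389]
Sum = 9.125
p = [0.1096, 0.0403, 0.0403, 0.8098]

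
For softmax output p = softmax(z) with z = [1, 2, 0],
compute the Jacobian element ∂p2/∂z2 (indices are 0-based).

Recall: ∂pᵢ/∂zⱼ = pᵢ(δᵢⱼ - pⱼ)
∂p2/∂z2 = 0.08193

p = softmax(z) = [0.2447, 0.6652, 0.09003]
p2 = 0.09003

∂p2/∂z2 = p2(1 - p2) = 0.09003 × (1 - 0.09003) = 0.08193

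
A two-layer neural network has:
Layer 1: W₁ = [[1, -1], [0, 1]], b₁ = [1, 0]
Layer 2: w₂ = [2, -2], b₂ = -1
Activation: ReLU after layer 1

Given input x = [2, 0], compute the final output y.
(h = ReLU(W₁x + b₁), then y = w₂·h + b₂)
y = 5

Layer 1 pre-activation: z₁ = [3, 0]
After ReLU: h = [3, 0]
Layer 2 output: y = 2×3 + -2×0 + -1 = 5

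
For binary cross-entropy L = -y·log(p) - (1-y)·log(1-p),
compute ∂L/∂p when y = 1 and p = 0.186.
∂L/∂p = -5.376

∂L/∂p = -y/p + (1-y)/(1-p) = -1/0.186 + 0 = -5.376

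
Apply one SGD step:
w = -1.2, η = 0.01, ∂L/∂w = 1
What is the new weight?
w_new = -1.21

w_new = w - η·∂L/∂w = -1.2 - 0.01×(1) = -1.2 - (0.01) = -1.21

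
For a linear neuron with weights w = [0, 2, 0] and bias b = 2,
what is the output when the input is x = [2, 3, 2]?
y = 8

y = (0)(2) + (2)(3) + (0)(2) + 2 = 8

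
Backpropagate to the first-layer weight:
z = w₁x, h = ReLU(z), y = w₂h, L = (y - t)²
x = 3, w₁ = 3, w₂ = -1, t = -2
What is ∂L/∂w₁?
∂L/∂w₁ = 42

Forward pass:
z = w₁x = 3×3 = 9
h = ReLU(9) = 9
y = w₂h = -1×9 = -9

Backward pass:
∂L/∂y = 2(y - t) = 2(-9 - -2) = -14
∂y/∂h = w₂ = -1
∂h/∂z = 1 (ReLU derivative)
∂z/∂w₁ = x = 3

∂L/∂w₁ = -14 × -1 × 1 × 3 = 42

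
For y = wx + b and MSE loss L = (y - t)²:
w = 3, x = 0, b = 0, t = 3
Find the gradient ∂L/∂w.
∂L/∂w = 0

y = wx + b = (3)(0) + 0 = 0
∂L/∂y = 2(y - t) = 2(0 - 3) = -6
∂y/∂w = x = 0
∂L/∂w = ∂L/∂y · ∂y/∂w = -6 × 0 = 0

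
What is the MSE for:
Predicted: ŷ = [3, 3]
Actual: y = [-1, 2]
MSE = 8.5

MSE = (1/2)((3--1)² + (3-2)²) = (1/2)(16 + 1) = 8.5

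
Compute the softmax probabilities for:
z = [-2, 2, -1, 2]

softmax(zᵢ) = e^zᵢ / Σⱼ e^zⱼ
p = [0.0089, 0.4835, 0.0241, 0.4835]

exp(z) = [0.1353, 7.389, 0.3679, 7.389]
Sum = 15.28
p = [0.0089, 0.4835, 0.0241, 0.4835]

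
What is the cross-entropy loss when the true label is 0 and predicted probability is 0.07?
L = 0.07257

L = -0·log(0.07) - 1·log(0.93) = -log(0.93) = 0.07257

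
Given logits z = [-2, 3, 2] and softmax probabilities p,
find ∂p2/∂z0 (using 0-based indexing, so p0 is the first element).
∂p2/∂z0 = -0.001312

p = softmax(z) = [0.004902, 0.7275, 0.2676]
p2 = 0.2676, p0 = 0.004902

∂p2/∂z0 = -p2 × p0 = -0.2676 × 0.004902 = -0.001312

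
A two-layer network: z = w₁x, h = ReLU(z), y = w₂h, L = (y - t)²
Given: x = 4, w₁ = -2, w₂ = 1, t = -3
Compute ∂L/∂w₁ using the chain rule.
∂L/∂w₁ = 0

Forward pass:
z = w₁x = -2×4 = -8
h = ReLU(-8) = 0
y = w₂h = 1×0 = 0

Backward pass:
∂L/∂y = 2(y - t) = 2(0 - -3) = 6
∂y/∂h = w₂ = 1
∂h/∂z = 0 (ReLU derivative)
∂z/∂w₁ = x = 4

∂L/∂w₁ = 6 × 1 × 0 × 4 = 0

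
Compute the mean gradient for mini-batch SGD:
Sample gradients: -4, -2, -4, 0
Average gradient = -2.5

Average = (1/4)(-4 + -2 + -4 + 0) = -10/4 = -2.5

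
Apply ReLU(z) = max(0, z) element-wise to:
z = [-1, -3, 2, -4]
h = [0, 0, 2, 0]

ReLU applied element-wise: max(0,-1)=0, max(0,-3)=0, max(0,2)=2, max(0,-4)=0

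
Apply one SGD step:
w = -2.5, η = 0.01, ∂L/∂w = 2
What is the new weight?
w_new = -2.52

w_new = w - η·∂L/∂w = -2.5 - 0.01×(2) = -2.5 - (0.02) = -2.52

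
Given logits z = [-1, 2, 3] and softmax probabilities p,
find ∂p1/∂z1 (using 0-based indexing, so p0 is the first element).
∂p1/∂z1 = 0.195

p = softmax(z) = [0.01321, 0.2654, 0.7214]
p1 = 0.2654

∂p1/∂z1 = p1(1 - p1) = 0.2654 × (1 - 0.2654) = 0.195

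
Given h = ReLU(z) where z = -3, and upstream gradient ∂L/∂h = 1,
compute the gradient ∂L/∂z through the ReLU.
∂L/∂z = 0

h = ReLU(-3) = 0
Since z < 0: ∂h/∂z = 0
∂L/∂z = ∂L/∂h · ∂h/∂z = 1 × 0 = 0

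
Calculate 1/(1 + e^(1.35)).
0.2059

sigmoid(-1.35) = 1/(1 + e^(1.35)) = 1/(1 + 3.857) = 0.2059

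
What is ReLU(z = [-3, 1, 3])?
h = [0, 1, 3]

ReLU applied element-wise: max(0,-3)=0, max(0,1)=1, max(0,3)=3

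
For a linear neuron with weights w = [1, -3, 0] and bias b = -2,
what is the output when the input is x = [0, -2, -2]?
y = 4

y = (1)(0) + (-3)(-2) + (0)(-2) + -2 = 4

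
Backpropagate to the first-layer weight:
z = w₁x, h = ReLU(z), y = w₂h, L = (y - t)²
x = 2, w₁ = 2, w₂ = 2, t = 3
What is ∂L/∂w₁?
∂L/∂w₁ = 40

Forward pass:
z = w₁x = 2×2 = 4
h = ReLU(4) = 4
y = w₂h = 2×4 = 8

Backward pass:
∂L/∂y = 2(y - t) = 2(8 - 3) = 10
∂y/∂h = w₂ = 2
∂h/∂z = 1 (ReLU derivative)
∂z/∂w₁ = x = 2

∂L/∂w₁ = 10 × 2 × 1 × 2 = 40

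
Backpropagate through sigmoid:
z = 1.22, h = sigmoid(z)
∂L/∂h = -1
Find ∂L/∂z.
∂L/∂z = -0.176

σ(1.22) = 0.7721
σ'(1.22) = σ(1.22)(1 - σ(1.22)) = 0.7721 × 0.2279 = 0.176
∂L/∂z = ∂L/∂h · σ'(z) = -1 × 0.176 = -0.176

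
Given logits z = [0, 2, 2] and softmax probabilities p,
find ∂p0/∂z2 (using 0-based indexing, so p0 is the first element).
∂p0/∂z2 = -0.02968

p = softmax(z) = [0.06338, 0.4683, 0.4683]
p0 = 0.06338, p2 = 0.4683

∂p0/∂z2 = -p0 × p2 = -0.06338 × 0.4683 = -0.02968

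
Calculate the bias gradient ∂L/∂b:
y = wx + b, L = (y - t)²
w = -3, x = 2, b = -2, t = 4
∂L/∂b = -24

y = wx + b = (-3)(2) + -2 = -8
∂L/∂y = 2(y - t) = 2(-8 - 4) = -24
∂y/∂b = 1
∂L/∂b = ∂L/∂y · ∂y/∂b = -24 × 1 = -24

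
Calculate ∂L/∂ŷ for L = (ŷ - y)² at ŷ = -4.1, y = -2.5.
∂L/∂ŷ = -3.2

∂L/∂ŷ = 2(ŷ - y) = 2(-4.1 - -2.5) = 2(-1.6) = -3.2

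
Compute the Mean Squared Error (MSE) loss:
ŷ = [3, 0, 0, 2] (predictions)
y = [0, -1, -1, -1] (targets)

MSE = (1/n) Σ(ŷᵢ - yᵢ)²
MSE = 5

MSE = (1/4)((3-0)² + (0--1)² + (0--1)² + (2--1)²) = (1/4)(9 + 1 + 1 + 9) = 5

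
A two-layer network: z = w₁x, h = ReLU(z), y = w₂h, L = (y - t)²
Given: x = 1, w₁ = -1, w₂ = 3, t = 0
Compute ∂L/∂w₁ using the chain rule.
∂L/∂w₁ = 0

Forward pass:
z = w₁x = -1×1 = -1
h = ReLU(-1) = 0
y = w₂h = 3×0 = 0

Backward pass:
∂L/∂y = 2(y - t) = 2(0 - 0) = 0
∂y/∂h = w₂ = 3
∂h/∂z = 0 (ReLU derivative)
∂z/∂w₁ = x = 1

∂L/∂w₁ = 0 × 3 × 0 × 1 = 0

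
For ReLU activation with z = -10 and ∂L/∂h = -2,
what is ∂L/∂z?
∂L/∂z = 0

h = ReLU(-10) = 0
Since z < 0: ∂h/∂z = 0
∂L/∂z = ∂L/∂h · ∂h/∂z = -2 × 0 = 0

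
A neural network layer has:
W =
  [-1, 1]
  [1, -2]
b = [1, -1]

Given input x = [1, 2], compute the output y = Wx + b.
y = [2, -4]

Wx = [-1×1 + 1×2, 1×1 + -2×2]
   = [1, -3]
y = Wx + b = [1 + 1, -3 + -1] = [2, -4]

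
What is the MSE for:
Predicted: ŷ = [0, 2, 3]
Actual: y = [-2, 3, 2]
MSE = 2

MSE = (1/3)((0--2)² + (2-3)² + (3-2)²) = (1/3)(4 + 1 + 1) = 2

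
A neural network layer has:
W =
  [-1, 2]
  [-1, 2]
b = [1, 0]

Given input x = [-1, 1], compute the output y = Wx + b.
y = [4, 3]

Wx = [-1×-1 + 2×1, -1×-1 + 2×1]
   = [3, 3]
y = Wx + b = [3 + 1, 3 + 0] = [4, 3]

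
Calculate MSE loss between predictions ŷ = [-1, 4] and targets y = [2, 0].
MSE = 12.5

MSE = (1/2)((-1-2)² + (4-0)²) = (1/2)(9 + 16) = 12.5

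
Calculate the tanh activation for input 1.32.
0.8668

tanh(1.32) = (e^(1.32) - e^(-1.32))/(e^(1.32) + e^(-1.32)) = 0.8668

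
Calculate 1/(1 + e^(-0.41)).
0.6011

sigmoid(0.41) = 1/(1 + e^(-0.41)) = 1/(1 + 0.6637) = 0.6011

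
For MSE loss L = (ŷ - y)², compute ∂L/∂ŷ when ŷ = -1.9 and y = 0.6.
∂L/∂ŷ = -5.0

∂L/∂ŷ = 2(ŷ - y) = 2(-1.9 - 0.6) = 2(-2.5) = -5.0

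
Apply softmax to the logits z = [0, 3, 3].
p = [0.0243, 0.4879, 0.4879]

exp(z) = [1, 20.09, 20.09]
Sum = 41.17
p = [0.0243, 0.4879, 0.4879]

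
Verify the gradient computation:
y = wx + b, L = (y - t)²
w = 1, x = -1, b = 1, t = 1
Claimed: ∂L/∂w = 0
Incorrect

y = (1)(-1) + 1 = 0
∂L/∂y = 2(y - t) = 2(0 - 1) = -2
∂y/∂w = x = -1
∂L/∂w = -2 × -1 = 2

Claimed value: 0
Incorrect: The correct gradient is 2.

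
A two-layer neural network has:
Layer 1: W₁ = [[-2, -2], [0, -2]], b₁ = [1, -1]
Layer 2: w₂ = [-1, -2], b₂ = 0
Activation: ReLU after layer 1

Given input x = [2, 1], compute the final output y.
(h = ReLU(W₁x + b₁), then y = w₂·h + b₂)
y = 0

Layer 1 pre-activation: z₁ = [-5, -3]
After ReLU: h = [0, 0]
Layer 2 output: y = -1×0 + -2×0 + 0 = 0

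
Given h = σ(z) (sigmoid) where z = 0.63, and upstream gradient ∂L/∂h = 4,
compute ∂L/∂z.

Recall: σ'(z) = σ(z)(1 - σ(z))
∂L/∂z = 0.907

σ(0.63) = 0.6525
σ'(0.63) = σ(0.63)(1 - σ(0.63)) = 0.6525 × 0.3475 = 0.2267
∂L/∂z = ∂L/∂h · σ'(z) = 4 × 0.2267 = 0.907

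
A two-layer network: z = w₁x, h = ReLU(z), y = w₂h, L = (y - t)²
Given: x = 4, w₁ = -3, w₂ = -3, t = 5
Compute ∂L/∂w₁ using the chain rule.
∂L/∂w₁ = 0

Forward pass:
z = w₁x = -3×4 = -12
h = ReLU(-12) = 0
y = w₂h = -3×0 = 0

Backward pass:
∂L/∂y = 2(y - t) = 2(0 - 5) = -10
∂y/∂h = w₂ = -3
∂h/∂z = 0 (ReLU derivative)
∂z/∂w₁ = x = 4

∂L/∂w₁ = -10 × -3 × 0 × 4 = 0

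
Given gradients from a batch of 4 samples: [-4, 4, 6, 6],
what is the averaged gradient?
Average gradient = 3

Average = (1/4)(-4 + 4 + 6 + 6) = 12/4 = 3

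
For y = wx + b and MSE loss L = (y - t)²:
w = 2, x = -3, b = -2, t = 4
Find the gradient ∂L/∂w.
∂L/∂w = 72

y = wx + b = (2)(-3) + -2 = -8
∂L/∂y = 2(y - t) = 2(-8 - 4) = -24
∂y/∂w = x = -3
∂L/∂w = ∂L/∂y · ∂y/∂w = -24 × -3 = 72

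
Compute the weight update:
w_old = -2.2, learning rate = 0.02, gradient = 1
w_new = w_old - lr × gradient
w_new = -2.22

w_new = w - η·∂L/∂w = -2.2 - 0.02×(1) = -2.2 - (0.02) = -2.22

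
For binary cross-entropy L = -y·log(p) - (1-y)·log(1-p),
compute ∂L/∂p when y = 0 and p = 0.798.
∂L/∂p = 4.95

∂L/∂p = -y/p + (1-y)/(1-p) = 0 + 1/0.202 = 4.95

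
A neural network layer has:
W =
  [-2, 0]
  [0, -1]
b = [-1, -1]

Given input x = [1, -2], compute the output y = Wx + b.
y = [-3, 1]

Wx = [-2×1 + 0×-2, 0×1 + -1×-2]
   = [-2, 2]
y = Wx + b = [-2 + -1, 2 + -1] = [-3, 1]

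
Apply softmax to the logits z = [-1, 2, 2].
p = [0.0243, 0.4879, 0.4879]

exp(z) = [0.3679, 7.389, 7.389]
Sum = 15.15
p = [0.0243, 0.4879, 0.4879]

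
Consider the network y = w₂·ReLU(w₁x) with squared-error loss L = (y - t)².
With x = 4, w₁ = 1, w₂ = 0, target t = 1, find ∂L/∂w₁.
∂L/∂w₁ = 0

Forward pass:
z = w₁x = 1×4 = 4
h = ReLU(4) = 4
y = w₂h = 0×4 = 0

Backward pass:
∂L/∂y = 2(y - t) = 2(0 - 1) = -2
∂y/∂h = w₂ = 0
∂h/∂z = 1 (ReLU derivative)
∂z/∂w₁ = x = 4

∂L/∂w₁ = -2 × 0 × 1 × 4 = 0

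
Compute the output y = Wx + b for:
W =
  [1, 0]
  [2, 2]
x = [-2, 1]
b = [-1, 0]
y = [-3, -2]

Wx = [1×-2 + 0×1, 2×-2 + 2×1]
   = [-2, -2]
y = Wx + b = [-2 + -1, -2 + 0] = [-3, -2]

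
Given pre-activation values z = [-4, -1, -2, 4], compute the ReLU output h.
h = [0, 0, 0, 4]

ReLU applied element-wise: max(0,-4)=0, max(0,-1)=0, max(0,-2)=0, max(0,4)=4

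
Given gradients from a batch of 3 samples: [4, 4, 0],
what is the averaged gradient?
Average gradient = 2.667

Average = (1/3)(4 + 4 + 0) = 8/3 = 2.667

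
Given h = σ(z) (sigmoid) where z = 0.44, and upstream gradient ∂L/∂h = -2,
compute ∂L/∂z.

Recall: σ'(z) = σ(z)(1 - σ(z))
∂L/∂z = -0.4766

σ(0.44) = 0.6083
σ'(0.44) = σ(0.44)(1 - σ(0.44)) = 0.6083 × 0.3917 = 0.2383
∂L/∂z = ∂L/∂h · σ'(z) = -2 × 0.2383 = -0.4766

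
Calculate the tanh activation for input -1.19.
-0.8306

tanh(-1.19) = (e^(-1.19) - e^(1.19))/(e^(-1.19) + e^(1.19)) = -0.8306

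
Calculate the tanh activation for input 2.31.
0.9805

tanh(2.31) = (e^(2.31) - e^(-2.31))/(e^(2.31) + e^(-2.31)) = 0.9805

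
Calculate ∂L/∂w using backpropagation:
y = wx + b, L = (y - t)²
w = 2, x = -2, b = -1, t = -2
∂L/∂w = 12

y = wx + b = (2)(-2) + -1 = -5
∂L/∂y = 2(y - t) = 2(-5 - -2) = -6
∂y/∂w = x = -2
∂L/∂w = ∂L/∂y · ∂y/∂w = -6 × -2 = 12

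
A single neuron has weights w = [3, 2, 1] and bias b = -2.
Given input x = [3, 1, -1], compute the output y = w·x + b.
y = 8

y = (3)(3) + (2)(1) + (1)(-1) + -2 = 8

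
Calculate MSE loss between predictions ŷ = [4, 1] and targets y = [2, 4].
MSE = 6.5

MSE = (1/2)((4-2)² + (1-4)²) = (1/2)(4 + 9) = 6.5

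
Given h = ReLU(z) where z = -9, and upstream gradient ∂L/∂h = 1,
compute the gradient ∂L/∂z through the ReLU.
∂L/∂z = 0

h = ReLU(-9) = 0
Since z < 0: ∂h/∂z = 0
∂L/∂z = ∂L/∂h · ∂h/∂z = 1 × 0 = 0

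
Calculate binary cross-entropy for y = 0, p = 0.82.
L = 1.715

L = -0·log(0.82) - 1·log(0.18) = -log(0.18) = 1.715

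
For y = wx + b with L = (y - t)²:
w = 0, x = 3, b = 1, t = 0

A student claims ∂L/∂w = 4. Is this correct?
Incorrect

y = (0)(3) + 1 = 1
∂L/∂y = 2(y - t) = 2(1 - 0) = 2
∂y/∂w = x = 3
∂L/∂w = 2 × 3 = 6

Claimed value: 4
Incorrect: The correct gradient is 6.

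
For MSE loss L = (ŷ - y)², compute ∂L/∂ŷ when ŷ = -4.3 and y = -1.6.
∂L/∂ŷ = -5.4

∂L/∂ŷ = 2(ŷ - y) = 2(-4.3 - -1.6) = 2(-2.7) = -5.4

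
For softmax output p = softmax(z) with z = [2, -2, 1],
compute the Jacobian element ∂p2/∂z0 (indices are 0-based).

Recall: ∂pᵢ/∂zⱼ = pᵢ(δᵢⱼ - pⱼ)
∂p2/∂z0 = -0.1915

p = softmax(z) = [0.7214, 0.01321, 0.2654]
p2 = 0.2654, p0 = 0.7214

∂p2/∂z0 = -p2 × p0 = -0.2654 × 0.7214 = -0.1915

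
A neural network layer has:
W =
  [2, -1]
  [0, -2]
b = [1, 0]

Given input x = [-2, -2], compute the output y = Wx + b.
y = [-1, 4]

Wx = [2×-2 + -1×-2, 0×-2 + -2×-2]
   = [-2, 4]
y = Wx + b = [-2 + 1, 4 + 0] = [-1, 4]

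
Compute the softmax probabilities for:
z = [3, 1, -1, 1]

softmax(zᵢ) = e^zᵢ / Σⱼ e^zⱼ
p = [0.7758, 0.105, 0.0142, 0.105]

exp(z) = [20.09, 2.718, 0.3679, 2.718]
Sum = 25.89
p = [0.7758, 0.105, 0.0142, 0.105]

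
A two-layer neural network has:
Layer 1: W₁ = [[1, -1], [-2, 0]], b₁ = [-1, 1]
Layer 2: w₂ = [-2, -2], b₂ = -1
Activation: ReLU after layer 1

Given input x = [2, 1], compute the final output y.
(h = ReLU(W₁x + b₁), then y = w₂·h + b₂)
y = -1

Layer 1 pre-activation: z₁ = [0, -3]
After ReLU: h = [0, 0]
Layer 2 output: y = -2×0 + -2×0 + -1 = -1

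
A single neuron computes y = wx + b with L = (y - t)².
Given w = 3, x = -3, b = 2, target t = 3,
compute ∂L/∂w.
∂L/∂w = 60

y = wx + b = (3)(-3) + 2 = -7
∂L/∂y = 2(y - t) = 2(-7 - 3) = -20
∂y/∂w = x = -3
∂L/∂w = ∂L/∂y · ∂y/∂w = -20 × -3 = 60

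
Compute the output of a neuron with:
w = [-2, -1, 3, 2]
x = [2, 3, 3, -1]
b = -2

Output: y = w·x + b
y = -2

y = (-2)(2) + (-1)(3) + (3)(3) + (2)(-1) + -2 = -2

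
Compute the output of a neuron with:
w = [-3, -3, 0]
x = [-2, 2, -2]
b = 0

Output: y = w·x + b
y = 0

y = (-3)(-2) + (-3)(2) + (0)(-2) + 0 = 0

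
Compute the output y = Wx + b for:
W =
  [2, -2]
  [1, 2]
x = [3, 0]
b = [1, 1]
y = [7, 4]

Wx = [2×3 + -2×0, 1×3 + 2×0]
   = [6, 3]
y = Wx + b = [6 + 1, 3 + 1] = [7, 4]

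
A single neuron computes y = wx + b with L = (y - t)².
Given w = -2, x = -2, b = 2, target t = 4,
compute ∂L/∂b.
∂L/∂b = 4

y = wx + b = (-2)(-2) + 2 = 6
∂L/∂y = 2(y - t) = 2(6 - 4) = 4
∂y/∂b = 1
∂L/∂b = ∂L/∂y · ∂y/∂b = 4 × 1 = 4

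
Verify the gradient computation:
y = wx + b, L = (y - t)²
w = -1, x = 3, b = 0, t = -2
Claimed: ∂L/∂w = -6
Correct

y = (-1)(3) + 0 = -3
∂L/∂y = 2(y - t) = 2(-3 - -2) = -2
∂y/∂w = x = 3
∂L/∂w = -2 × 3 = -6

Claimed value: -6
Correct: The correct gradient is -6.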